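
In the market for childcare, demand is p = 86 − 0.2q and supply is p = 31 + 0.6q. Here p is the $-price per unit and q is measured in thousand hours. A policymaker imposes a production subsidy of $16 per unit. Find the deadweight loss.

$160 thousand

Competitive equilibrium: 86 − 0.2q = 31 + 0.6q → q* = 68.75, p* = 72.25.
The subsidy lowers effective supply by 16: p = 15 + 0.6q.
New quantity: 86 − 0.2q = 15 + 0.6q → q' = 88.75.
Overproduction Δq = 88.75 − 68.75 = 20; wedge = subsidy = 16.
Welfare loss = ½ × 20 × 16 = $160 thousand.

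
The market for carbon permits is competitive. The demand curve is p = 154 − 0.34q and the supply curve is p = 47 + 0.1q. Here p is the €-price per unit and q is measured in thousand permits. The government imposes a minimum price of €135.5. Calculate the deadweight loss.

€7839.51 thousand

Competitive equilibrium: 154 − 0.34q = 47 + 0.1q → q* = 243.18182, p* = 71.31818.
At the floor p = 135.5, quantity demanded = (154 − 135.5)/0.34 = 54.41176.
Sellers' marginal cost at q' = 54.41176: 47 + 0.1·54.41176 = 52.44118.
Δq = 243.18182 − 54.41176 = 188.77006; wedge = 135.5 − 52.44118 = 83.05882.
The triangle = ½ × 188.77006 × 83.05882 = €7839.51 thousand.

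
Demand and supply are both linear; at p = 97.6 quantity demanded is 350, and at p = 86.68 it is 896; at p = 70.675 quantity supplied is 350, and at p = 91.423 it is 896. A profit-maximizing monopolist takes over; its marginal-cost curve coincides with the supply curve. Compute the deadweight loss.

Demand slope = (86.68 − 97.6)/(896 − 350) = −0.02, so p = 104.6 − 0.02q.
Supply slope = (91.423 − 70.675)/(896 − 350) = 0.038, so p = 57.375 + 0.038q.
Competitive equilibrium: 104.6 − 0.02q = 57.375 + 0.038q → q* = 814.22414, p* = 88.31552.
Marginal revenue: MR = 104.6 − 0.04q. Set MR = MC: 104.6 − 0.04q = 57.375 + 0.038q → q_m = 605.44872.
Price p_m = 104.6 − 0.02·605.44872 = 92.49103; MC(q_m) = 57.375 + 0.038·605.44872 = 80.38205.
Competitive q* = 814.22414, so Δq = 208.77542; wedge = 92.49103 − 80.38205 = 12.10898.
Deadweight loss = ½ × 208.77542 × 12.10898 = 1264.03.

1264.03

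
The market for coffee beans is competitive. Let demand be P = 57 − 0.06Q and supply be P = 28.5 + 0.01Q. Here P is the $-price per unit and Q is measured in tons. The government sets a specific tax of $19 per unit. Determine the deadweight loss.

Competitive equilibrium: 57 − 0.06Q = 28.5 + 0.01Q → Q* = 407.1429, P* = 32.5714.
With the tax, the buyer price exceeds the seller price by 19: (57 − 0.06Q) − (28.5 + 0.01Q) = 19 → Q' = 135.7143.
ΔQ = 407.1429 − 135.7143 = 271.4286; the wedge equals the tax, 19.
DWL = ½ × 271.4286 × 19 = $2578.57.

$2578.57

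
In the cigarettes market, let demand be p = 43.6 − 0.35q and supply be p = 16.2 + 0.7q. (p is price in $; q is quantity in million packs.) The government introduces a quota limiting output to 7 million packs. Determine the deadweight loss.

$191.43 million

Competitive equilibrium: 43.6 − 0.35q = 16.2 + 0.7q → q* = 26.0952, p* = 34.4667.
At q = 7: demand price = 43.6 − 0.35·7 = 41.15; supply price = 16.2 + 0.7·7 = 21.1.
Δq = 26.0952 − 7 = 19.0952; wedge = 41.15 − 21.1 = 20.05.
Deadweight loss = ½ × 19.0952 × 20.05 = $191.43 million.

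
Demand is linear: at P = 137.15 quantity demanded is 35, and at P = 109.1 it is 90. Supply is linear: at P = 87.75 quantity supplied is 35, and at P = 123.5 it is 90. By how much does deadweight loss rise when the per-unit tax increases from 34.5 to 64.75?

Demand slope = (109.1 − 137.15)/(90 − 35) = −0.51, so P = 155 − 0.51Q.
Supply slope = (123.5 − 87.75)/(90 − 35) = 0.65, so P = 65 + 0.65Q.
Competitive equilibrium: 155 − 0.51Q = 65 + 0.65Q → Q* = 77.5862, P* = 115.431.
For a per-unit tax t: ΔQ = t/1.16, so DWL = ½·t·(t/1.16) = t²/2.32.
At t = 34.5: DWL = 513.039. At t = 64.75: DWL = 1807.139.
Increase = 1807.139 − 513.039 = 1294.10.

1294.10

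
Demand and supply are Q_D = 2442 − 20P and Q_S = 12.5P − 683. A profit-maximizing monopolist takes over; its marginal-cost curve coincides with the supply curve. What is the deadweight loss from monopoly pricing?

1350.56

In inverse form: demand P = 122.1 − 0.05Q, supply P = 54.64 + 0.08Q.
Competitive equilibrium: 122.1 − 0.05Q = 54.64 + 0.08Q → Q* = 518.9231, P* = 96.1538.
Marginal revenue: MR = 122.1 − 0.1Q. Set MR = MC: 122.1 − 0.1Q = 54.64 + 0.08Q → Q_m = 374.7778.
Price P_m = 122.1 − 0.05·374.7778 = 103.3611; MC(Q_m) = 54.64 + 0.08·374.7778 = 84.6222.
Competitive Q* = 518.9231, so ΔQ = 144.1453; wedge = 103.3611 − 84.6222 = 18.7389.
DWL = ½ × 144.1453 × 18.7389 = 1350.56.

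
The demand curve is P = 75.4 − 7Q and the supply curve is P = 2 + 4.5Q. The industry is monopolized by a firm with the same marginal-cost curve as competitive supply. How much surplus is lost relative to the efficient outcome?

33.54

Competitive equilibrium: 75.4 − 7Q = 2 + 4.5Q → Q* = 6.3826, P* = 30.7217.
Marginal revenue: MR = 75.4 − 14Q. Set MR = MC: 75.4 − 14Q = 2 + 4.5Q → Q_m = 3.9676.
Price P_m = 75.4 − 7·3.9676 = 47.6268; MC(Q_m) = 2 + 4.5·3.9676 = 19.8542.
Competitive Q* = 6.3826, so ΔQ = 2.415; wedge = 47.6268 − 19.8542 = 27.7726.
The triangle = ½ × 2.415 × 27.7726 = 33.54.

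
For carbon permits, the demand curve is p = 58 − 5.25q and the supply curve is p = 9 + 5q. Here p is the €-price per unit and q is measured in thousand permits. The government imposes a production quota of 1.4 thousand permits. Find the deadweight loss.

€58.57 thousand

Competitive equilibrium: 58 − 5.25q = 9 + 5q → q* = 4.7805, p* = 32.9024.
At q = 1.4: demand price = 58 − 5.25·1.4 = 50.65; supply price = 9 + 5·1.4 = 16.
Δq = 4.7805 − 1.4 = 3.3805; wedge = 50.65 − 16 = 34.65.
Deadweight loss = ½ × 3.3805 × 34.65 = €58.57 thousand.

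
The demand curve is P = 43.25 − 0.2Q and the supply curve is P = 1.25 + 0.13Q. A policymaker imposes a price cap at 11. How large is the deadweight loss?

450.85

Competitive equilibrium: 43.25 − 0.2Q = 1.25 + 0.13Q → Q* = 127.2727, P* = 17.7955.
At the ceiling P = 11, quantity supplied = (11 − 1.25)/0.13 = 75.
Willingness to pay at Q' = 75: 43.25 − 0.2·75 = 28.25.
ΔQ = 127.2727 − 75 = 52.2727; wedge = 28.25 − 11 = 17.25.
The triangle = ½ × 52.2727 × 17.25 = 450.85.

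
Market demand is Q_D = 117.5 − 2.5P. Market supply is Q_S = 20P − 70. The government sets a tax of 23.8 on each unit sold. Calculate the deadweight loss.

629.38

In inverse form: demand P = 47 − 0.4Q, supply P = 3.5 + 0.05Q.
Competitive equilibrium: 47 − 0.4Q = 3.5 + 0.05Q → Q* = 96.6667, P* = 8.3333.
With the tax, the buyer price exceeds the seller price by 23.8: (47 − 0.4Q) − (3.5 + 0.05Q) = 23.8 → Q' = 43.7778.
ΔQ = 96.6667 − 43.7778 = 52.8889; the wedge equals the tax, 23.8.
Welfare loss = ½ × 52.8889 × 23.8 = 629.38.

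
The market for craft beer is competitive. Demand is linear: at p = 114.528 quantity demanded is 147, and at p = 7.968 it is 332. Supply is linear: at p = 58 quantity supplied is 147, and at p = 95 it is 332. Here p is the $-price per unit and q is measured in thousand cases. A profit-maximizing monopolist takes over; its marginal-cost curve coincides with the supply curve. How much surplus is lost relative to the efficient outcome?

$3403.75 thousand

Demand slope = (7.968 − 114.528)/(332 − 147) = −0.576, so p = 199.2 − 0.576q.
Supply slope = (95 − 58)/(332 − 147) = 0.2, so p = 28.6 + 0.2q.
Competitive equilibrium: 199.2 − 0.576q = 28.6 + 0.2q → q* = 219.84536, p* = 72.56907.
Marginal revenue: MR = 199.2 − 1.152q. Set MR = MC: 199.2 − 1.152q = 28.6 + 0.2q → q_m = 126.18343.
Price p_m = 199.2 − 0.576·126.18343 = 126.51834; MC(q_m) = 28.6 + 0.2·126.18343 = 53.83669.
Competitive q* = 219.84536, so Δq = 93.66193; wedge = 126.51834 − 53.83669 = 72.68165.
Welfare loss = ½ × 93.66193 × 72.68165 = $3403.75 thousand.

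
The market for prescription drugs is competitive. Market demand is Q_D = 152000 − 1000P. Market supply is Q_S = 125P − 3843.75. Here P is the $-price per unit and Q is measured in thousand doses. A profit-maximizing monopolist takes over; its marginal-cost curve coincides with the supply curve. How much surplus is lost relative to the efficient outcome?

$8167.53 thousand

In inverse form: demand P = 152 − 0.001Q, supply P = 30.75 + 0.008Q.
Competitive equilibrium: 152 − 0.001Q = 30.75 + 0.008Q → Q* = 13472.2222, P* = 138.5278.
Marginal revenue: MR = 152 − 0.002Q. Set MR = MC: 152 − 0.002Q = 30.75 + 0.008Q → Q_m = 12125.
Price P_m = 152 − 0.001·12125 = 139.875; MC(Q_m) = 30.75 + 0.008·12125 = 127.75.
Competitive Q* = 13472.2222, so ΔQ = 1347.2222; wedge = 139.875 − 127.75 = 12.125.
The triangle = ½ × 1347.2222 × 12.125 = $8167.53 thousand.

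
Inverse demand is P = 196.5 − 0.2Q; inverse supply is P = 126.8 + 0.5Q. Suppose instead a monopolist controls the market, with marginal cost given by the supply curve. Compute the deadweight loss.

171.36

Competitive equilibrium: 196.5 − 0.2Q = 126.8 + 0.5Q → Q* = 99.5714, P* = 176.5857.
Marginal revenue: MR = 196.5 − 0.4Q. Set MR = MC: 196.5 − 0.4Q = 126.8 + 0.5Q → Q_m = 77.4444.
Price P_m = 196.5 − 0.2·77.4444 = 181.0111; MC(Q_m) = 126.8 + 0.5·77.4444 = 165.5222.
Competitive Q* = 99.5714, so ΔQ = 22.127; wedge = 181.0111 − 165.5222 = 15.4889.
DWL = ½ × 22.127 × 15.4889 = 171.36.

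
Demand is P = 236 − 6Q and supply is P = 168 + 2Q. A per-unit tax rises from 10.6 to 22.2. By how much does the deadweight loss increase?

Competitive equilibrium: 236 − 6Q = 168 + 2Q → Q* = 8.5, P* = 185.
For a per-unit tax t: ΔQ = t/8, so DWL = ½·t·(t/8) = t²/16.
At t = 10.6: DWL = 7.023. At t = 22.2: DWL = 30.803.
Increase = 30.803 − 7.023 = 23.78.

23.78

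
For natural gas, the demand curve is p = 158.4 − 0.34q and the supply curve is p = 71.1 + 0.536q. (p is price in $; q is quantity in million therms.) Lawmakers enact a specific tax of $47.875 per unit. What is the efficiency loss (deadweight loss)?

Competitive equilibrium: 158.4 − 0.34q = 71.1 + 0.536q → q* = 99.6575, p* = 124.5164.
With the tax, the buyer price exceeds the seller price by 47.875: (158.4 − 0.34q) − (71.1 + 0.536q) = 47.875 → q' = 45.0057.
Δq = 99.6575 − 45.0057 = 54.6518; the wedge equals the tax, 47.875.
The triangle = ½ × 54.6518 × 47.875 = $1308.23 million.

$1308.23 million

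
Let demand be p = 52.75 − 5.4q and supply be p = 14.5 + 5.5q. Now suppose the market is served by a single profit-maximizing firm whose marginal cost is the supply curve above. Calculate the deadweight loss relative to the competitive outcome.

7.37

Competitive equilibrium: 52.75 − 5.4q = 14.5 + 5.5q → q* = 3.5092, p* = 33.8005.
Marginal revenue: MR = 52.75 − 10.8q. Set MR = MC: 52.75 − 10.8q = 14.5 + 5.5q → q_m = 2.3466.
Price p_m = 52.75 − 5.4·2.3466 = 40.0784; MC(q_m) = 14.5 + 5.5·2.3466 = 27.4063.
Competitive q* = 3.5092, so Δq = 1.1626; wedge = 40.0784 − 27.4063 = 12.6721.
DWL = ½ × 1.1626 × 12.6721 = 7.37.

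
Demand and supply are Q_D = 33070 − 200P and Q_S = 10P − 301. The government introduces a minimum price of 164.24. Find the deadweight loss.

59669.35

In inverse form: demand P = 165.35 − 0.005Q, supply P = 30.1 + 0.1Q.
Competitive equilibrium: 165.35 − 0.005Q = 30.1 + 0.1Q → Q* = 1288.0952, P* = 158.9095.
At the floor P = 164.24, quantity demanded = (165.35 − 164.24)/0.005 = 222.
Sellers' marginal cost at Q' = 222: 30.1 + 0.1·222 = 52.3.
ΔQ = 1288.0952 − 222 = 1066.0952; wedge = 164.24 − 52.3 = 111.94.
Welfare loss = ½ × 1066.0952 × 111.94 = 59669.35.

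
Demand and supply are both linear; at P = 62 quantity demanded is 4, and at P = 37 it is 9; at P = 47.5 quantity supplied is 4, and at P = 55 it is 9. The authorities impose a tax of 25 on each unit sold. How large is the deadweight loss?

48.08

Demand slope = (37 − 62)/(9 − 4) = −5, so P = 82 − 5Q.
Supply slope = (55 − 47.5)/(9 − 4) = 1.5, so P = 41.5 + 1.5Q.
Competitive equilibrium: 82 − 5Q = 41.5 + 1.5Q → Q* = 6.2308, P* = 50.8462.
With the tax, the buyer price exceeds the seller price by 25: (82 − 5Q) − (41.5 + 1.5Q) = 25 → Q' = 2.3846.
ΔQ = 6.2308 − 2.3846 = 3.8462; the wedge equals the tax, 25.
The triangle = ½ × 3.8462 × 25 = 48.08.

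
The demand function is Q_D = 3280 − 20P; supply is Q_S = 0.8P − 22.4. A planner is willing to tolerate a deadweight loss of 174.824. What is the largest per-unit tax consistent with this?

In inverse form: demand P = 164 − 0.05Q, supply P = 28 + 1.25Q.
Competitive equilibrium: 164 − 0.05Q = 28 + 1.25Q → Q* = 104.6154, P* = 158.7692.
A tax t gives ΔQ = t/1.3 and wedge t, so DWL = t²/2.6.
t²/2.6 = 174.824 → t² = 454.5424 → t = 21.32.

21.32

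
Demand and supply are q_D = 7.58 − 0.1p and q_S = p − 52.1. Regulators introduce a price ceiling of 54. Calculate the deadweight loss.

In inverse form: demand p = 75.8 − 10q, supply p = 52.1 + q.
Competitive equilibrium: 75.8 − 10q = 52.1 + q → q* = 2.1545, p* = 54.2545.
At the ceiling p = 54, quantity supplied = (54 − 52.1)/1 = 1.9.
Willingness to pay at q' = 1.9: 75.8 − 10·1.9 = 56.8.
Δq = 2.1545 − 1.9 = 0.2545; wedge = 56.8 − 54 = 2.8.
The triangle = ½ × 0.2545 × 2.8 = 0.36.

0.36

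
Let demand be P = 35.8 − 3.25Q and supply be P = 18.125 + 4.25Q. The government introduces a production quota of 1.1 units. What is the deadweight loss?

5.92

Competitive equilibrium: 35.8 − 3.25Q = 18.125 + 4.25Q → Q* = 2.3567, P* = 28.1408.
At Q = 1.1: demand price = 35.8 − 3.25·1.1 = 32.225; supply price = 18.125 + 4.25·1.1 = 22.8.
ΔQ = 2.3567 − 1.1 = 1.2567; wedge = 32.225 − 22.8 = 9.425.
Welfare loss = ½ × 1.2567 × 9.425 = 5.92.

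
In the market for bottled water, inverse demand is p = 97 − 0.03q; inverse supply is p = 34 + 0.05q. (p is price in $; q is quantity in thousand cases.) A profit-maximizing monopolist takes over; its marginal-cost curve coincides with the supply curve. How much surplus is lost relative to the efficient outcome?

$1845.09 thousand

Competitive equilibrium: 97 − 0.03q = 34 + 0.05q → q* = 787.5, p* = 73.375.
Marginal revenue: MR = 97 − 0.06q. Set MR = MC: 97 − 0.06q = 34 + 0.05q → q_m = 572.7273.
Price p_m = 97 − 0.03·572.7273 = 79.8182; MC(q_m) = 34 + 0.05·572.7273 = 62.6364.
Competitive q* = 787.5, so Δq = 214.7727; wedge = 79.8182 − 62.6364 = 17.1818.
Deadweight loss = ½ × 214.7727 × 17.1818 = $1845.09 thousand.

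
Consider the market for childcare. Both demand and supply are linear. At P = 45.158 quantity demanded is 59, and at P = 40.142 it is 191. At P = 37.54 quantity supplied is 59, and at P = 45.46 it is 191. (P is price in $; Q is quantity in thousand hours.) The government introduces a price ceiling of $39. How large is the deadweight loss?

$139.73 thousand

Demand slope = (40.142 − 45.158)/(191 − 59) = −0.038, so P = 47.4 − 0.038Q.
Supply slope = (45.46 − 37.54)/(191 − 59) = 0.06, so P = 34 + 0.06Q.
Competitive equilibrium: 47.4 − 0.038Q = 34 + 0.06Q → Q* = 136.7347, P* = 42.2041.
At the ceiling P = 39, quantity supplied = (39 − 34)/0.06 = 83.3333.
Willingness to pay at Q' = 83.3333: 47.4 − 0.038·83.3333 = 44.2333.
ΔQ = 136.7347 − 83.3333 = 53.4014; wedge = 44.2333 − 39 = 5.2333.
The triangle = ½ × 53.4014 × 5.2333 = $139.73 thousand.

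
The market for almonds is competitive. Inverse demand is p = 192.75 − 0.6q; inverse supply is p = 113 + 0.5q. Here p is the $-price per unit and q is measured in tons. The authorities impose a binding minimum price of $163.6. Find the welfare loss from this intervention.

$314.60

Competitive equilibrium: 192.75 − 0.6q = 113 + 0.5q → q* = 72.5, p* = 149.25.
At the floor p = 163.6, quantity demanded = (192.75 − 163.6)/0.6 = 48.5833.
Sellers' marginal cost at q' = 48.5833: 113 + 0.5·48.5833 = 137.2917.
Δq = 72.5 − 48.5833 = 23.9167; wedge = 163.6 − 137.2917 = 26.3083.
Deadweight loss = ½ × 23.9167 × 26.3083 = $314.60.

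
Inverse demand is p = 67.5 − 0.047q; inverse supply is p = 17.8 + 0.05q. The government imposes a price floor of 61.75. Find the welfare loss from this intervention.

7378.01

Competitive equilibrium: 67.5 − 0.047q = 17.8 + 0.05q → q* = 512.37113, p* = 43.41856.
At the floor p = 61.75, quantity demanded = (67.5 − 61.75)/0.047 = 122.34043.
Sellers' marginal cost at q' = 122.34043: 17.8 + 0.05·122.34043 = 23.91702.
Δq = 512.37113 − 122.34043 = 390.0307; wedge = 61.75 − 23.91702 = 37.83298.
Welfare loss = ½ × 390.0307 × 37.83298 = 7378.01.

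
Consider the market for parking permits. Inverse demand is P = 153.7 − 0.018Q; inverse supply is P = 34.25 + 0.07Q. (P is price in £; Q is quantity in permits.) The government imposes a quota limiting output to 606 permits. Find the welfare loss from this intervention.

£24841.58

Competitive equilibrium: 153.7 − 0.018Q = 34.25 + 0.07Q → Q* = 1357.38636, P* = 129.26705.
At Q = 606: demand price = 153.7 − 0.018·606 = 142.792; supply price = 34.25 + 0.07·606 = 76.67.
ΔQ = 1357.38636 − 606 = 751.38636; wedge = 142.792 − 76.67 = 66.122.
The triangle = ½ × 751.38636 × 66.122 = £24841.58.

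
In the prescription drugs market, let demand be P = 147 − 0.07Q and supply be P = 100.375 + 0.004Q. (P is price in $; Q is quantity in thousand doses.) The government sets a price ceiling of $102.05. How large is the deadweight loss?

Competitive equilibrium: 147 − 0.07Q = 100.375 + 0.004Q → Q* = 630.0676, P* = 102.8953.
At the ceiling P = 102.05, quantity supplied = (102.05 − 100.375)/0.004 = 418.75.
Willingness to pay at Q' = 418.75: 147 − 0.07·418.75 = 117.6875.
ΔQ = 630.0676 − 418.75 = 211.3176; wedge = 117.6875 − 102.05 = 15.6375.
Deadweight loss = ½ × 211.3176 × 15.6375 = $1652.24 thousand.

$1652.24 thousand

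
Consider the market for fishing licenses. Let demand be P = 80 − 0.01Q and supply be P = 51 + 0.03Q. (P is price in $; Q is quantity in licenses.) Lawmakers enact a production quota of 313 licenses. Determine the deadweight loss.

$3394.88

Competitive equilibrium: 80 − 0.01Q = 51 + 0.03Q → Q* = 725, P* = 72.75.
At Q = 313: demand price = 80 − 0.01·313 = 76.87; supply price = 51 + 0.03·313 = 60.39.
ΔQ = 725 − 313 = 412; wedge = 76.87 − 60.39 = 16.48.
DWL = ½ × 412 × 16.48 = $3394.88.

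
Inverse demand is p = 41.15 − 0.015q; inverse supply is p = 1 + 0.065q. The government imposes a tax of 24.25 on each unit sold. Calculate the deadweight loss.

3675.39

Competitive equilibrium: 41.15 − 0.015q = 1 + 0.065q → q* = 501.875, p* = 33.6219.
With the tax, the buyer price exceeds the seller price by 24.25: (41.15 − 0.015q) − (1 + 0.065q) = 24.25 → q' = 198.75.
Δq = 501.875 − 198.75 = 303.125; the wedge equals the tax, 24.25.
DWL = ½ × 303.125 × 24.25 = 3675.39.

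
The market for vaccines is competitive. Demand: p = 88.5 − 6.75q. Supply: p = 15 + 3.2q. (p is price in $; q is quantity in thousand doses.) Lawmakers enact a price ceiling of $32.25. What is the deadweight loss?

$19.83 thousand

Competitive equilibrium: 88.5 − 6.75q = 15 + 3.2q → q* = 7.3869, p* = 38.6382.
At the ceiling p = 32.25, quantity supplied = (32.25 − 15)/3.2 = 5.3906.
Willingness to pay at q' = 5.3906: 88.5 − 6.75·5.3906 = 52.1135.
Δq = 7.3869 − 5.3906 = 1.9963; wedge = 52.1135 − 32.25 = 19.8635.
The triangle = ½ × 1.9963 × 19.8635 = $19.83 thousand.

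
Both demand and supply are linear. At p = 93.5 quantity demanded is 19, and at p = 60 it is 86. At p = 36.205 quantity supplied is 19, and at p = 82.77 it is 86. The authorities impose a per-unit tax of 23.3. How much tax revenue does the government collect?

1105.53

Demand slope = (60 − 93.5)/(86 − 19) = −0.5, so p = 103 − 0.5q.
Supply slope = (82.77 − 36.205)/(86 − 19) = 0.695, so p = 23 + 0.695q.
Competitive equilibrium: 103 − 0.5q = 23 + 0.695q → q* = 66.9456, p* = 69.5272.
With the tax, the buyer price exceeds the seller price by 23.3: (103 − 0.5q) − (23 + 0.695q) = 23.3 → q' = 47.4477.
Tax revenue = 23.3 × 47.4477 = 1105.53.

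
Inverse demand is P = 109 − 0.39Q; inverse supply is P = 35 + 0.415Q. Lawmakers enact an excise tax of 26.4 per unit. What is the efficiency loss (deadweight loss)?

Competitive equilibrium: 109 − 0.39Q = 35 + 0.415Q → Q* = 91.92547, P* = 73.14907.
With the tax, the buyer price exceeds the seller price by 26.4: (109 − 0.39Q) − (35 + 0.415Q) = 26.4 → Q' = 59.13043.
ΔQ = 91.92547 − 59.13043 = 32.79504; the wedge equals the tax, 26.4.
DWL = ½ × 32.79504 × 26.4 = 432.89.

432.89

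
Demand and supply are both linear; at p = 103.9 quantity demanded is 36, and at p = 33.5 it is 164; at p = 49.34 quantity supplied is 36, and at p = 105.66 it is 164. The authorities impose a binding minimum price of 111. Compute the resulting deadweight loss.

2290.24

Demand slope = (33.5 − 103.9)/(164 − 36) = −0.55, so p = 123.7 − 0.55q.
Supply slope = (105.66 − 49.34)/(164 − 36) = 0.44, so p = 33.5 + 0.44q.
Competitive equilibrium: 123.7 − 0.55q = 33.5 + 0.44q → q* = 91.1111, p* = 73.5889.
At the floor p = 111, quantity demanded = (123.7 − 111)/0.55 = 23.0909.
Sellers' marginal cost at q' = 23.0909: 33.5 + 0.44·23.0909 = 43.66.
Δq = 91.1111 − 23.0909 = 68.0202; wedge = 111 − 43.66 = 67.34.
Welfare loss = ½ × 68.0202 × 67.34 = 2290.24.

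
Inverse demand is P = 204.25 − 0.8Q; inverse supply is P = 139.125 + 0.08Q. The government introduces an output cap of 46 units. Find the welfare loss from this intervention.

345.10

Competitive equilibrium: 204.25 − 0.8Q = 139.125 + 0.08Q → Q* = 74.0057, P* = 145.0455.
At Q = 46: demand price = 204.25 − 0.8·46 = 167.45; supply price = 139.125 + 0.08·46 = 142.805.
ΔQ = 74.0057 − 46 = 28.0057; wedge = 167.45 − 142.805 = 24.645.
Welfare loss = ½ × 28.0057 × 24.645 = 345.10.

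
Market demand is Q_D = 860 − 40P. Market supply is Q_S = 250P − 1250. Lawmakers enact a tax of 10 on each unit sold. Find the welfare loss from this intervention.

In inverse form: demand P = 21.5 − 0.025Q, supply P = 5 + 0.004Q.
Competitive equilibrium: 21.5 − 0.025Q = 5 + 0.004Q → Q* = 568.9655, P* = 7.2759.
With the tax, the buyer price exceeds the seller price by 10: (21.5 − 0.025Q) − (5 + 0.004Q) = 10 → Q' = 224.1379.
ΔQ = 568.9655 − 224.1379 = 344.8276; the wedge equals the tax, 10.
Deadweight loss = ½ × 344.8276 × 10 = 1724.14.

1724.14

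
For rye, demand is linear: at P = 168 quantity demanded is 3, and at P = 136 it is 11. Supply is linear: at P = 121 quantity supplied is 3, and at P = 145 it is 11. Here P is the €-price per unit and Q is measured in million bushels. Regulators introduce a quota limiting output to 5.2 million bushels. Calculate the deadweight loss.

Demand slope = (136 − 168)/(11 − 3) = −4, so P = 180 − 4Q.
Supply slope = (145 − 121)/(11 − 3) = 3, so P = 112 + 3Q.
Competitive equilibrium: 180 − 4Q = 112 + 3Q → Q* = 9.7143, P* = 141.1429.
At Q = 5.2: demand price = 180 − 4·5.2 = 159.2; supply price = 112 + 3·5.2 = 127.6.
ΔQ = 9.7143 − 5.2 = 4.5143; wedge = 159.2 − 127.6 = 31.6.
Deadweight loss = ½ × 4.5143 × 31.6 = €71.33 million.

€71.33 million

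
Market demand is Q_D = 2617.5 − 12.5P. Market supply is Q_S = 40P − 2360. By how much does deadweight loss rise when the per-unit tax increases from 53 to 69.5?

In inverse form: demand P = 209.4 − 0.08Q, supply P = 59 + 0.025Q.
Competitive equilibrium: 209.4 − 0.08Q = 59 + 0.025Q → Q* = 1432.381, P* = 94.8095.
For a per-unit tax t: ΔQ = t/0.105, so DWL = ½·t·(t/0.105) = t²/0.21.
At t = 53: DWL = 13376.19. At t = 69.5: DWL = 23001.19.
Increase = 23001.19 − 13376.19 = 9625.

9625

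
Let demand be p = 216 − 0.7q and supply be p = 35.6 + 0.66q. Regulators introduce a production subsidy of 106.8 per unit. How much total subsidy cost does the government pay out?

Competitive equilibrium: 216 − 0.7q = 35.6 + 0.66q → q* = 132.6471, p* = 123.1471.
The subsidy lowers effective supply by 106.8: p = 0.66q − 71.2.
New quantity: 216 − 0.7q = 0.66q − 71.2 → q' = 211.1765.
Total subsidy cost = 106.8 × 211.1765 = 22553.65.

22553.65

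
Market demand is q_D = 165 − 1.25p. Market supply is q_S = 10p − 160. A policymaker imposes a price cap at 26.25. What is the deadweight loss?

313.37

In inverse form: demand p = 132 − 0.8q, supply p = 16 + 0.1q.
Competitive equilibrium: 132 − 0.8q = 16 + 0.1q → q* = 128.8889, p* = 28.8889.
At the ceiling p = 26.25, quantity supplied = (26.25 − 16)/0.1 = 102.5.
Willingness to pay at q' = 102.5: 132 − 0.8·102.5 = 50.
Δq = 128.8889 − 102.5 = 26.3889; wedge = 50 − 26.25 = 23.75.
The triangle = ½ × 26.3889 × 23.75 = 313.37.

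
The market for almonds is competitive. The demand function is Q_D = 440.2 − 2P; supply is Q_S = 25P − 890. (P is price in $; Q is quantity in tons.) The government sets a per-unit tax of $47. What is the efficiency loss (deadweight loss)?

In inverse form: demand P = 220.1 − 0.5Q, supply P = 35.6 + 0.04Q.
Competitive equilibrium: 220.1 − 0.5Q = 35.6 + 0.04Q → Q* = 341.6667, P* = 49.2667.
With the tax, the buyer price exceeds the seller price by 47: (220.1 − 0.5Q) − (35.6 + 0.04Q) = 47 → Q' = 254.6296.
ΔQ = 341.6667 − 254.6296 = 87.0371; the wedge equals the tax, 47.
Deadweight loss = ½ × 87.0371 × 47 = $2045.37.

$2045.37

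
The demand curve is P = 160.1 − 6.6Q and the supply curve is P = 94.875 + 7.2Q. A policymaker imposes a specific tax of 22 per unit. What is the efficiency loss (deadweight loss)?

Competitive equilibrium: 160.1 − 6.6Q = 94.875 + 7.2Q → Q* = 4.7264, P* = 128.9054.
With the tax, the buyer price exceeds the seller price by 22: (160.1 − 6.6Q) − (94.875 + 7.2Q) = 22 → Q' = 3.1322.
ΔQ = 4.7264 − 3.1322 = 1.5942; the wedge equals the tax, 22.
Deadweight loss = ½ × 1.5942 × 22 = 17.54.

17.54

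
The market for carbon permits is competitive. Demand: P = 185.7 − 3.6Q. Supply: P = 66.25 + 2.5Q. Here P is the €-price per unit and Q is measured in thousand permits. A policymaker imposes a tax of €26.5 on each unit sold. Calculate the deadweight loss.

€57.56 thousand

Competitive equilibrium: 185.7 − 3.6Q = 66.25 + 2.5Q → Q* = 19.582, P* = 115.2049.
With the tax, the buyer price exceeds the seller price by 26.5: (185.7 − 3.6Q) − (66.25 + 2.5Q) = 26.5 → Q' = 15.2377.
ΔQ = 19.582 − 15.2377 = 4.3443; the wedge equals the tax, 26.5.
The triangle = ½ × 4.3443 × 26.5 = €57.56 thousand.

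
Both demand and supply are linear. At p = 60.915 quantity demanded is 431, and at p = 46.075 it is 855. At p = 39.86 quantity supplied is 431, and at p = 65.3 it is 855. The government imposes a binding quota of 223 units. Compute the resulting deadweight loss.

Demand slope = (46.075 − 60.915)/(855 − 431) = −0.035, so p = 76 − 0.035q.
Supply slope = (65.3 − 39.86)/(855 − 431) = 0.06, so p = 14 + 0.06q.
Competitive equilibrium: 76 − 0.035q = 14 + 0.06q → q* = 652.6316, p* = 53.1579.
At q = 223: demand price = 76 − 0.035·223 = 68.195; supply price = 14 + 0.06·223 = 27.38.
Δq = 652.6316 − 223 = 429.6316; wedge = 68.195 − 27.38 = 40.815.
The triangle = ½ × 429.6316 × 40.815 = 8767.71.

8767.71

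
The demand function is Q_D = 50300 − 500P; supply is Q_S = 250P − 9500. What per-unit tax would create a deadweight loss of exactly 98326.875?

34.35

In inverse form: demand P = 100.6 − 0.002Q, supply P = 38 + 0.004Q.
Competitive equilibrium: 100.6 − 0.002Q = 38 + 0.004Q → Q* = 10433.3333, P* = 79.7333.
A tax t gives ΔQ = t/0.006 and wedge t, so DWL = t²/0.012.
t²/0.012 = 98326.875 → t² = 1179.9225 → t = 34.35.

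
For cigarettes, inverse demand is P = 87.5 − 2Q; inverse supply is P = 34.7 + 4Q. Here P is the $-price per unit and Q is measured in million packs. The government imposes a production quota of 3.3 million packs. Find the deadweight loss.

Competitive equilibrium: 87.5 − 2Q = 34.7 + 4Q → Q* = 8.8, P* = 69.9.
At Q = 3.3: demand price = 87.5 − 2·3.3 = 80.9; supply price = 34.7 + 4·3.3 = 47.9.
ΔQ = 8.8 − 3.3 = 5.5; wedge = 80.9 − 47.9 = 33.
DWL = ½ × 5.5 × 33 = $90.75 million.

$90.75 million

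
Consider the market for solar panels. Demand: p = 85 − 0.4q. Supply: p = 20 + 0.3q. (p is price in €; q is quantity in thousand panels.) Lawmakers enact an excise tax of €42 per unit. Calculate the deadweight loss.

€1260 thousand

Competitive equilibrium: 85 − 0.4q = 20 + 0.3q → q* = 92.8571, p* = 47.8571.
With the tax, the buyer price exceeds the seller price by 42: (85 − 0.4q) − (20 + 0.3q) = 42 → q' = 32.8571.
Δq = 92.8571 − 32.8571 = 60; the wedge equals the tax, 42.
Deadweight loss = ½ × 60 × 42 = €1260 thousand.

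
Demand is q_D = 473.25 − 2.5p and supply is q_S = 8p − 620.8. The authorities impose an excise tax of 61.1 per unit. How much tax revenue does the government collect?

5888.88

In inverse form: demand p = 189.3 − 0.4q, supply p = 77.6 + 0.125q.
Competitive equilibrium: 189.3 − 0.4q = 77.6 + 0.125q → q* = 212.7619, p* = 104.1952.
With the tax, the buyer price exceeds the seller price by 61.1: (189.3 − 0.4q) − (77.6 + 0.125q) = 61.1 → q' = 96.381.
Tax revenue = 61.1 × 96.381 = 5888.88.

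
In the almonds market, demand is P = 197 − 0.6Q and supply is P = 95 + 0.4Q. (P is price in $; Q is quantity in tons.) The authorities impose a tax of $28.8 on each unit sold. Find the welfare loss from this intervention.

Competitive equilibrium: 197 − 0.6Q = 95 + 0.4Q → Q* = 102, P* = 135.8.
With the tax, the buyer price exceeds the seller price by 28.8: (197 − 0.6Q) − (95 + 0.4Q) = 28.8 → Q' = 73.2.
ΔQ = 102 − 73.2 = 28.8; the wedge equals the tax, 28.8.
Deadweight loss = ½ × 28.8 × 28.8 = $414.72.

$414.72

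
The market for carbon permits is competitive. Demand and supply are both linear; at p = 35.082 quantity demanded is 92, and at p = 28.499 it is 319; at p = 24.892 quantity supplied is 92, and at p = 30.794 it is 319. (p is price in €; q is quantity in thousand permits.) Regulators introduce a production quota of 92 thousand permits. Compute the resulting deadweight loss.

€943.96 thousand

Demand slope = (28.499 − 35.082)/(319 − 92) = −0.029, so p = 37.75 − 0.029q.
Supply slope = (30.794 − 24.892)/(319 − 92) = 0.026, so p = 22.5 + 0.026q.
Competitive equilibrium: 37.75 − 0.029q = 22.5 + 0.026q → q* = 277.2727, p* = 29.7091.
At q = 92: demand price = 37.75 − 0.029·92 = 35.082; supply price = 22.5 + 0.026·92 = 24.892.
Δq = 277.2727 − 92 = 185.2727; wedge = 35.082 − 24.892 = 10.19.
Welfare loss = ½ × 185.2727 × 10.19 = €943.96 thousand.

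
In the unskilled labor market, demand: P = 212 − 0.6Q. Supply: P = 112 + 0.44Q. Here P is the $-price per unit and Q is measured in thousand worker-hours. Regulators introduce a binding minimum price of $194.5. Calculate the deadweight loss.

$2333.39 thousand

Competitive equilibrium: 212 − 0.6Q = 112 + 0.44Q → Q* = 96.1538, P* = 154.3077.
At the floor P = 194.5, quantity demanded = (212 − 194.5)/0.6 = 29.1667.
Sellers' marginal cost at Q' = 29.1667: 112 + 0.44·29.1667 = 124.8333.
ΔQ = 96.1538 − 29.1667 = 66.9871; wedge = 194.5 − 124.8333 = 69.6667.
DWL = ½ × 66.9871 × 69.6667 = $2333.39 thousand.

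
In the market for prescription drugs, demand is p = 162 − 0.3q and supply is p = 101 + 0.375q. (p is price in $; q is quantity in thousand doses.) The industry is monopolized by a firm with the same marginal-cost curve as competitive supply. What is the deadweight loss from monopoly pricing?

$260.95 thousand

Competitive equilibrium: 162 − 0.3q = 101 + 0.375q → q* = 90.3704, p* = 134.8889.
Marginal revenue: MR = 162 − 0.6q. Set MR = MC: 162 − 0.6q = 101 + 0.375q → q_m = 62.5641.
Price p_m = 162 − 0.3·62.5641 = 143.2308; MC(q_m) = 101 + 0.375·62.5641 = 124.4615.
Competitive q* = 90.3704, so Δq = 27.8063; wedge = 143.2308 − 124.4615 = 18.7693.
DWL = ½ × 27.8063 × 18.7693 = $260.95 thousand.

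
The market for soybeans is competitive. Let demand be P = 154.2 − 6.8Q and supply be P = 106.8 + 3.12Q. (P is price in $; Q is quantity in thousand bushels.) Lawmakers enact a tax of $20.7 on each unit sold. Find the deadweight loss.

$21.60 thousand

Competitive equilibrium: 154.2 − 6.8Q = 106.8 + 3.12Q → Q* = 4.7782, P* = 121.7081.
With the tax, the buyer price exceeds the seller price by 20.7: (154.2 − 6.8Q) − (106.8 + 3.12Q) = 20.7 → Q' = 2.6915.
ΔQ = 4.7782 − 2.6915 = 2.0867; the wedge equals the tax, 20.7.
The triangle = ½ × 2.0867 × 20.7 = $21.60 thousand.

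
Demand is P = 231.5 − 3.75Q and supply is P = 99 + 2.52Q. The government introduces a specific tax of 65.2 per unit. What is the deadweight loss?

Competitive equilibrium: 231.5 − 3.75Q = 99 + 2.52Q → Q* = 21.1324, P* = 152.2536.
With the tax, the buyer price exceeds the seller price by 65.2: (231.5 − 3.75Q) − (99 + 2.52Q) = 65.2 → Q' = 10.7337.
ΔQ = 21.1324 − 10.7337 = 10.3987; the wedge equals the tax, 65.2.
The triangle = ½ × 10.3987 × 65.2 = 339.

339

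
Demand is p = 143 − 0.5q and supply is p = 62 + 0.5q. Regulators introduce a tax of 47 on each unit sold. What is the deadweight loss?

Competitive equilibrium: 143 − 0.5q = 62 + 0.5q → q* = 81, p* = 102.5.
With the tax, the buyer price exceeds the seller price by 47: (143 − 0.5q) − (62 + 0.5q) = 47 → q' = 34.
Δq = 81 − 34 = 47; the wedge equals the tax, 47.
Deadweight loss = ½ × 47 × 47 = 1104.50.

1104.50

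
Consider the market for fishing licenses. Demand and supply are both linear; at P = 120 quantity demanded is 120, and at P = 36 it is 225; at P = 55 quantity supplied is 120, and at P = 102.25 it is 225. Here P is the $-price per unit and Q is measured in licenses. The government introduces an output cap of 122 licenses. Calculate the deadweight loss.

Demand slope = (36 − 120)/(225 − 120) = −0.8, so P = 216 − 0.8Q.
Supply slope = (102.25 − 55)/(225 − 120) = 0.45, so P = 1 + 0.45Q.
Competitive equilibrium: 216 − 0.8Q = 1 + 0.45Q → Q* = 172, P* = 78.4.
At Q = 122: demand price = 216 − 0.8·122 = 118.4; supply price = 1 + 0.45·122 = 55.9.
ΔQ = 172 − 122 = 50; wedge = 118.4 − 55.9 = 62.5.
Deadweight loss = ½ × 50 × 62.5 = $1562.50.

$1562.50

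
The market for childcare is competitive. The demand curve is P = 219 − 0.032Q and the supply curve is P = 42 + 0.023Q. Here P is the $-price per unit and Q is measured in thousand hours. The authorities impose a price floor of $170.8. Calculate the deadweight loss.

$80594.54 thousand

Competitive equilibrium: 219 − 0.032Q = 42 + 0.023Q → Q* = 3218.18182, P* = 116.01818.
At the floor P = 170.8, quantity demanded = (219 − 170.8)/0.032 = 1506.25.
Sellers' marginal cost at Q' = 1506.25: 42 + 0.023·1506.25 = 76.64375.
ΔQ = 3218.18182 − 1506.25 = 1711.93182; wedge = 170.8 − 76.64375 = 94.15625.
DWL = ½ × 1711.93182 × 94.15625 = $80594.54 thousand.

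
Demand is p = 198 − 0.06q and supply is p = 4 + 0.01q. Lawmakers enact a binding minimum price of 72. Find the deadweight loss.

15778.57

Competitive equilibrium: 198 − 0.06q = 4 + 0.01q → q* = 2771.4286, p* = 31.7143.
At the floor p = 72, quantity demanded = (198 − 72)/0.06 = 2100.
Sellers' marginal cost at q' = 2100: 4 + 0.01·2100 = 25.
Δq = 2771.4286 − 2100 = 671.4286; wedge = 72 − 25 = 47.
DWL = ½ × 671.4286 × 47 = 15778.57.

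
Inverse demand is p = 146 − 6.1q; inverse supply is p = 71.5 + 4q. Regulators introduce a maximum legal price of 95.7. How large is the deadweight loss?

Competitive equilibrium: 146 − 6.1q = 71.5 + 4q → q* = 7.3762, p* = 101.005.
At the ceiling p = 95.7, quantity supplied = (95.7 − 71.5)/4 = 6.05.
Willingness to pay at q' = 6.05: 146 − 6.1·6.05 = 109.095.
Δq = 7.3762 − 6.05 = 1.3262; wedge = 109.095 − 95.7 = 13.395.
Welfare loss = ½ × 1.3262 × 13.395 = 8.88.

8.88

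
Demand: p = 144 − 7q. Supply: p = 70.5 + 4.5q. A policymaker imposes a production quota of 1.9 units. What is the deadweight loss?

115.99

Competitive equilibrium: 144 − 7q = 70.5 + 4.5q → q* = 6.3913, p* = 99.2609.
At q = 1.9: demand price = 144 − 7·1.9 = 130.7; supply price = 70.5 + 4.5·1.9 = 79.05.
Δq = 6.3913 − 1.9 = 4.4913; wedge = 130.7 − 79.05 = 51.65.
Deadweight loss = ½ × 4.4913 × 51.65 = 115.99.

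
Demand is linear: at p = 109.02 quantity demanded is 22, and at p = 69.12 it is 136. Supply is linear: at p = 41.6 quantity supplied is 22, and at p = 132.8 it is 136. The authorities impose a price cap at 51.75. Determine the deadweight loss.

Demand slope = (69.12 − 109.02)/(136 − 22) = −0.35, so p = 116.72 − 0.35q.
Supply slope = (132.8 − 41.6)/(136 − 22) = 0.8, so p = 24 + 0.8q.
Competitive equilibrium: 116.72 − 0.35q = 24 + 0.8q → q* = 80.6261, p* = 88.5009.
At the ceiling p = 51.75, quantity supplied = (51.75 − 24)/0.8 = 34.6875.
Willingness to pay at q' = 34.6875: 116.72 − 0.35·34.6875 = 104.5794.
Δq = 80.6261 − 34.6875 = 45.9386; wedge = 104.5794 − 51.75 = 52.8294.
DWL = ½ × 45.9386 × 52.8294 = 1213.45.

1213.45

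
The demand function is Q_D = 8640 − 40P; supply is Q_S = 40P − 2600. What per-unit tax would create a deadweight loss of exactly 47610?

69

In inverse form: demand P = 216 − 0.025Q, supply P = 65 + 0.025Q.
Competitive equilibrium: 216 − 0.025Q = 65 + 0.025Q → Q* = 3020, P* = 140.5.
A tax t gives ΔQ = t/0.05 and wedge t, so DWL = t²/0.1.
t²/0.1 = 47610 → t² = 4761 → t = 69.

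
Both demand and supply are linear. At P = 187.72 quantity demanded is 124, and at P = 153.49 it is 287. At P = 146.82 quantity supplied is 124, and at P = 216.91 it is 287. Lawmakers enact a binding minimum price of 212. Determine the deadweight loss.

Demand slope = (153.49 − 187.72)/(287 − 124) = −0.21, so P = 213.76 − 0.21Q.
Supply slope = (216.91 − 146.82)/(287 − 124) = 0.43, so P = 93.5 + 0.43Q.
Competitive equilibrium: 213.76 − 0.21Q = 93.5 + 0.43Q → Q* = 187.9063, P* = 174.2997.
At the floor P = 212, quantity demanded = (213.76 − 212)/0.21 = 8.381.
Sellers' marginal cost at Q' = 8.381: 93.5 + 0.43·8.381 = 97.1038.
ΔQ = 187.9063 − 8.381 = 179.5253; wedge = 212 − 97.1038 = 114.8962.
DWL = ½ × 179.5253 × 114.8962 = 10313.39.

10313.39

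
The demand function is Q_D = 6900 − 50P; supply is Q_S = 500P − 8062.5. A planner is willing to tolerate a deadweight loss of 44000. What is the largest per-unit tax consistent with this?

In inverse form: demand P = 138 − 0.02Q, supply P = 16.125 + 0.002Q.
Competitive equilibrium: 138 − 0.02Q = 16.125 + 0.002Q → Q* = 5539.7727, P* = 27.2045.
A tax t gives ΔQ = t/0.022 and wedge t, so DWL = t²/0.044.
t²/0.044 = 44000 → t² = 1936 → t = 44.

44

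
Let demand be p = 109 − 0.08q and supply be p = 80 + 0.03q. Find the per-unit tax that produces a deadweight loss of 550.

Competitive equilibrium: 109 − 0.08q = 80 + 0.03q → q* = 263.6364, p* = 87.9091.
A tax t gives Δq = t/0.11 and wedge t, so DWL = t²/0.22.
t²/0.22 = 550 → t² = 121 → t = 11.

11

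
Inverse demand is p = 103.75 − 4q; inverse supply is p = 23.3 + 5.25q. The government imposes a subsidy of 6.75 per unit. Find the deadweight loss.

Competitive equilibrium: 103.75 − 4q = 23.3 + 5.25q → q* = 8.6973, p* = 68.9608.
The subsidy lowers effective supply by 6.75: p = 16.55 + 5.25q.
New quantity: 103.75 − 4q = 16.55 + 5.25q → q' = 9.427.
Overproduction Δq = 9.427 − 8.6973 = 0.7297; wedge = subsidy = 6.75.
DWL = ½ × 0.7297 × 6.75 = 2.46.

2.46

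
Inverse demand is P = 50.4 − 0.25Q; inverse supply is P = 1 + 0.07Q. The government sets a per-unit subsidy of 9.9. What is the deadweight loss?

Competitive equilibrium: 50.4 − 0.25Q = 1 + 0.07Q → Q* = 154.375, P* = 11.8063.
The subsidy lowers effective supply by 9.9: P = 0.07Q − 8.9.
New quantity: 50.4 − 0.25Q = 0.07Q − 8.9 → Q' = 185.3125.
Overproduction ΔQ = 185.3125 − 154.375 = 30.9375; wedge = subsidy = 9.9.
DWL = ½ × 30.9375 × 9.9 = 153.14.

153.14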